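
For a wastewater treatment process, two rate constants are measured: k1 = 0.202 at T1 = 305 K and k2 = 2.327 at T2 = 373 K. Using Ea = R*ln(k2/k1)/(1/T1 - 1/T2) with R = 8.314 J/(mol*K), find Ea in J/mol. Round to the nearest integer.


Ea = R * ln(k2/k1) / (1/T1 - 1/T2)
ln(k2/k1) = ln(2.327/0.202) = 2.4440675
1/T1 - 1/T2 = 1/305 - 1/373 = 0.000597723377
Ea = 8.314 * 2.4440675 / 0.000597723377
Ea = 33996 J/mol


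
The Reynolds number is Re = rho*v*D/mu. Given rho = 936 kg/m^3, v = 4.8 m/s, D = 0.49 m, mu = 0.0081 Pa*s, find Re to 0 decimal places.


Re = rho * v * D / mu
Re = 936 * 4.8 * 0.49 / 0.0081
Re = 2201.472 / 0.0081
Re = 271787


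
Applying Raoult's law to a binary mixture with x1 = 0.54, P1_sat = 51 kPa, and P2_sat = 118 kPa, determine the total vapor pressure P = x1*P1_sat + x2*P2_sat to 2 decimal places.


P = x1*P1_sat + x2*P2_sat
x2 = 1 - x1 = 1 - 0.54 = 0.46
P = 0.54*51 + 0.46*118
P = 27.54 + 54.28
P = 81.82 kPa


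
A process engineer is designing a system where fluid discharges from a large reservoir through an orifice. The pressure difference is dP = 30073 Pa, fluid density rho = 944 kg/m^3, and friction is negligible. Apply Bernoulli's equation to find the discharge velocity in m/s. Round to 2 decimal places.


v = sqrt(2*dP/rho)
v = sqrt(2*30073/944)
v = sqrt(63.713983)
v = 7.98 m/s


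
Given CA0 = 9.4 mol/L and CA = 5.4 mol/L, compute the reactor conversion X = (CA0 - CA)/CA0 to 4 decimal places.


X = (CA0 - CA) / CA0
X = (9.4 - 5.4) / 9.4
X = 4.0 / 9.4
X = 0.4255


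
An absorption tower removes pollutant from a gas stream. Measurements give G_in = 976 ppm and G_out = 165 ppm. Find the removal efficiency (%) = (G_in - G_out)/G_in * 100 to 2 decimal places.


Efficiency = (G_in - G_out) / G_in * 100%
Efficiency = (976 - 165) / 976 * 100
Efficiency = 811 / 976 * 100
Efficiency = 83.09%


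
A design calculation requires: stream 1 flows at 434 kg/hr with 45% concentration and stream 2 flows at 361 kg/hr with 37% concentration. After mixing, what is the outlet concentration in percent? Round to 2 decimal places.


Mass balance on solute: F1*x1 + F2*x2 = F3*x3
F3 = F1 + F2 = 434 + 361 = 795 kg/hr
x3 = (F1*x1 + F2*x2)/F3
x3 = (434*0.45 + 361*0.37) / 795
x3 = 41.37%


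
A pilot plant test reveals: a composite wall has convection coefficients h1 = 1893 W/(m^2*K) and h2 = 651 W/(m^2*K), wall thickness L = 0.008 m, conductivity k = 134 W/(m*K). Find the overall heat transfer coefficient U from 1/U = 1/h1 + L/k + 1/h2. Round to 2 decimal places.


1/U = 1/h1 + L/k + 1/h2
1/U = 1/1893 + 0.008/134 + 1/651
1/U = 0.000528262 + 5.97015e-05 + 0.0015360983
1/U = 0.0021240618
U = 470.80 W/(m^2*K)


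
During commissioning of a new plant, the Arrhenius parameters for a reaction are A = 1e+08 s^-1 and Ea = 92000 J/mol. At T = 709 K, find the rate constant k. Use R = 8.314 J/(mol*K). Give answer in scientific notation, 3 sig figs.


k = A * exp(-Ea/(R*T))
k = 1e+08 * exp(-92000 / (8.314 * 709))
k = 1e+08 * exp(-15.607436)
k = 1.67e+01


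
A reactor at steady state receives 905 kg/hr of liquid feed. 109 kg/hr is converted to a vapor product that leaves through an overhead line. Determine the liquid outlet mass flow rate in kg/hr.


Steady-state mass balance on the main outlet: F_out = F_in - F_removed
F_out = 905 - 109
F_out = 796 kg/hr


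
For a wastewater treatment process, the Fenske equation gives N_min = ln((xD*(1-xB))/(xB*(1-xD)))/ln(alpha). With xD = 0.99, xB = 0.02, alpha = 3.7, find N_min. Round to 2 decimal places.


N_min = ln((xD*(1-xB))/(xB*(1-xD))) / ln(alpha)
Numerator inside ln: 0.9702 / 0.0002 = 4851.0
ln(4851.0) = 8.48694
ln(alpha) = ln(3.7) = 1.308333
N_min = 8.48694 / 1.308333 = 6.49


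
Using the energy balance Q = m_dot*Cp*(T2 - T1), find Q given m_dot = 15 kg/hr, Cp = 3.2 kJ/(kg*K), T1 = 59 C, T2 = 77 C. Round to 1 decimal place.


Q = m_dot * Cp * (T2 - T1)
Q = 15 * 3.2 * (77 - 59)
Q = 15 * 3.2 * 18
Q = 864.0 kJ/hr


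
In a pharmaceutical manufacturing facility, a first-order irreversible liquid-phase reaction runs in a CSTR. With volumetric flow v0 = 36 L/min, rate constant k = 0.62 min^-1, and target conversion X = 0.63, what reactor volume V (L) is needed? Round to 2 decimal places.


V = v0 * X / (k * (1 - X))
V = 36 * 0.63 / (0.62 * (1 - 0.63))
V = 22.68 / (0.62 * 0.37)
V = 22.68 / 0.2294
V = 98.87 L


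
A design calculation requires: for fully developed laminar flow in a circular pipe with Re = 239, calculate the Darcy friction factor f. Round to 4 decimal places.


f = 64 / Re
f = 64 / 239
f = 0.2678


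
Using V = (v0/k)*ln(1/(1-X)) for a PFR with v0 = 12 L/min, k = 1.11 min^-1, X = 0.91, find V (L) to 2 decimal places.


V = (v0/k) * ln(1/(1-X))
V = (12/1.11) * ln(1/(1-0.91))
V = 10.810811 * ln(11.111111)
V = 10.810811 * 2.407946
V = 26.03 L


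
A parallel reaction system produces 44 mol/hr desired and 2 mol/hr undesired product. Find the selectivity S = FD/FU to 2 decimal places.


S = desired product rate / undesired product rate
S = 44 / 2
S = 22.00


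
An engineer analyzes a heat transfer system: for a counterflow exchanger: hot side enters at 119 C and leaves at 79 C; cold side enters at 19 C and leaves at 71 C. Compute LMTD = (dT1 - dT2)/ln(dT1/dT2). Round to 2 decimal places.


dT1 = Th_in - Tc_out = 119 - 71 = 48
dT2 = Th_out - Tc_in = 79 - 19 = 60
LMTD = (dT1 - dT2) / ln(dT1/dT2)
LMTD = (48 - 60) / ln(48/60)
LMTD = 53.78 K


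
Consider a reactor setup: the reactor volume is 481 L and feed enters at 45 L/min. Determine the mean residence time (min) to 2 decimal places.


tau = V / v0
tau = 481 / 45
tau = 10.69 min


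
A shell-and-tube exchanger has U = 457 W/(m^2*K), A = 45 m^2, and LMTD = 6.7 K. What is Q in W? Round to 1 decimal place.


Q = U * A * LMTD
Q = 457 * 45 * 6.7
Q = 137785.5 W


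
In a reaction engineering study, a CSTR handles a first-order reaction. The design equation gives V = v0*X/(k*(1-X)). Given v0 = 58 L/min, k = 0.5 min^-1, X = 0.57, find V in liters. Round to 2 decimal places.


V = v0 * X / (k * (1 - X))
V = 58 * 0.57 / (0.5 * (1 - 0.57))
V = 33.06 / (0.5 * 0.43)
V = 33.06 / 0.215
V = 153.77 L


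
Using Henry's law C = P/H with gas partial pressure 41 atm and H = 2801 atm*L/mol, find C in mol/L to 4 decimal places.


C = P / H
C = 41 / 2801
C = 0.0146 mol/L


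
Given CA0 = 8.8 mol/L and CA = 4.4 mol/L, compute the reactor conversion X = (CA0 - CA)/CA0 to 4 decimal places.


X = (CA0 - CA) / CA0
X = (8.8 - 4.4) / 8.8
X = 4.4 / 8.8
X = 0.5000


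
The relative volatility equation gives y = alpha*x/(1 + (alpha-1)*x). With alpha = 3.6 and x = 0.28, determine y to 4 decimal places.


y = alpha*x / (1 + (alpha-1)*x)
y = 3.6*0.28 / (1 + (3.6-1)*0.28)
y = 1.008 / (1 + 0.728)
y = 1.008 / 1.728
y = 0.5833


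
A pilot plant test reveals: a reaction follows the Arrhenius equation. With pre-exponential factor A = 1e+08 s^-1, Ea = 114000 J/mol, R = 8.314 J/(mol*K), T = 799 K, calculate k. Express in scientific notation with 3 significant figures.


k = A * exp(-Ea/(R*T))
k = 1e+08 * exp(-114000 / (8.314 * 799))
k = 1e+08 * exp(-17.161216)
k = 3.52e+00


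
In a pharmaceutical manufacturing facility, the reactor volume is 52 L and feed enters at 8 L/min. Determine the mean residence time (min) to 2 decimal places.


tau = V / v0
tau = 52 / 8
tau = 6.50 min


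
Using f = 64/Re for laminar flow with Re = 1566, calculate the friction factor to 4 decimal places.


f = 64 / Re
f = 64 / 1566
f = 0.0409


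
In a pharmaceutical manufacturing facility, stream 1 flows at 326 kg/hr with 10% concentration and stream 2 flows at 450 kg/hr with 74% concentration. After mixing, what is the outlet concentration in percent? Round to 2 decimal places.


Mass balance on solute: F1*x1 + F2*x2 = F3*x3
F3 = F1 + F2 = 326 + 450 = 776 kg/hr
x3 = (F1*x1 + F2*x2)/F3
x3 = (326*0.1 + 450*0.74) / 776
x3 = 47.11%


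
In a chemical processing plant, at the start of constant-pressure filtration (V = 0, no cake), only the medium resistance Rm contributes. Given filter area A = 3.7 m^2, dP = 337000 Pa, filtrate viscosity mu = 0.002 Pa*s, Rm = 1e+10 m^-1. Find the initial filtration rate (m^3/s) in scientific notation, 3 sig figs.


rate = A * dP / (mu * Rm)
rate = 3.7 * 337000 / (0.002 * 1e+10)
rate = 1246900.0 / 2.000e+07
rate = 6.23e-02 m^3/s


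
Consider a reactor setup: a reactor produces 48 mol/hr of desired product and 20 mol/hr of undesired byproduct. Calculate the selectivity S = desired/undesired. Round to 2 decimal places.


S = desired product rate / undesired product rate
S = 48 / 20
S = 2.40


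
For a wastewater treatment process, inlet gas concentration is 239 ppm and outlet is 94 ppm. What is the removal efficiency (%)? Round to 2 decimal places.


Efficiency = (G_in - G_out) / G_in * 100%
Efficiency = (239 - 94) / 239 * 100
Efficiency = 145 / 239 * 100
Efficiency = 60.67%


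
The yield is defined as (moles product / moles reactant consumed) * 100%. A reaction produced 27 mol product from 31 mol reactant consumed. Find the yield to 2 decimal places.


Yield = (moles product / moles consumed) * 100%
Yield = (27 / 31) * 100
Yield = 0.871 * 100
Yield = 87.10%


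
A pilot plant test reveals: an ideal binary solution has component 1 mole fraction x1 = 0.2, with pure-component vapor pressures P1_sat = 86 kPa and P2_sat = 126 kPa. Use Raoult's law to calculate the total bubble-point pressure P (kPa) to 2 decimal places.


P = x1*P1_sat + x2*P2_sat
x2 = 1 - x1 = 1 - 0.2 = 0.8
P = 0.2*86 + 0.8*126
P = 17.2 + 100.8
P = 118.00 kPa


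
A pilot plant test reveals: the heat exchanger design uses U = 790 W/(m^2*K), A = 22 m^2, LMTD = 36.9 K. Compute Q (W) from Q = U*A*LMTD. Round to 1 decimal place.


Q = U * A * LMTD
Q = 790 * 22 * 36.9
Q = 641322.0 W


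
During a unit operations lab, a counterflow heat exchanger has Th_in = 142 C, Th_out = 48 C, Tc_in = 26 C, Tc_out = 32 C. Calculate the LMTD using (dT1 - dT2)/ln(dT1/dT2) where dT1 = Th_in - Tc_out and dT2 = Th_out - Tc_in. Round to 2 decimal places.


dT1 = Th_in - Tc_out = 142 - 32 = 110
dT2 = Th_out - Tc_in = 48 - 26 = 22
LMTD = (dT1 - dT2) / ln(dT1/dT2)
LMTD = (110 - 22) / ln(110/22)
LMTD = 54.68 K


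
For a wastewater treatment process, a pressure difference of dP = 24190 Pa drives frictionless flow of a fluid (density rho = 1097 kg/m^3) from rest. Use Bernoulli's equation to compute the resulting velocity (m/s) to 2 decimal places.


v = sqrt(2*dP/rho)
v = sqrt(2*24190/1097)
v = sqrt(44.102097)
v = 6.64 m/s


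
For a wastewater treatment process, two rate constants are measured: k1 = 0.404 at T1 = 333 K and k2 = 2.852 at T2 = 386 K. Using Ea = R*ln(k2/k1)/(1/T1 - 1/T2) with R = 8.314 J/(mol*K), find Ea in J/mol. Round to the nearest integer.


Ea = R * ln(k2/k1) / (1/T1 - 1/T2)
ln(k2/k1) = ln(2.852/0.404) = 1.9543609
1/T1 - 1/T2 = 1/333 - 1/386 = 0.000412329428
Ea = 8.314 * 1.9543609 / 0.000412329428
Ea = 39407 J/mol


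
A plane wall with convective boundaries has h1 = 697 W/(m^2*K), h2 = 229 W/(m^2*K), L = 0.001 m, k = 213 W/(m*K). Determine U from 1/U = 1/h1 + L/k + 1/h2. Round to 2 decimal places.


1/U = 1/h1 + L/k + 1/h2
1/U = 1/697 + 0.001/213 + 1/229
1/U = 0.0014347202 + 4.6948e-06 + 0.0043668122
1/U = 0.0058062272
U = 172.23 W/(m^2*K)


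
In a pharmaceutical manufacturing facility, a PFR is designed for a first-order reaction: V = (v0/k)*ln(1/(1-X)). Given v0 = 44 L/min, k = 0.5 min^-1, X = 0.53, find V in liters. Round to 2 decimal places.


V = (v0/k) * ln(1/(1-X))
V = (44/0.5) * ln(1/(1-0.53))
V = 88.0 * ln(2.12766)
V = 88.0 * 0.755023
V = 66.44 L


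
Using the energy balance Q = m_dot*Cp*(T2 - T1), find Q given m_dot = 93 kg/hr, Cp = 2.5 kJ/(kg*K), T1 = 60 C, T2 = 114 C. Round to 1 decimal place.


Q = m_dot * Cp * (T2 - T1)
Q = 93 * 2.5 * (114 - 60)
Q = 93 * 2.5 * 54
Q = 12555.0 kJ/hr


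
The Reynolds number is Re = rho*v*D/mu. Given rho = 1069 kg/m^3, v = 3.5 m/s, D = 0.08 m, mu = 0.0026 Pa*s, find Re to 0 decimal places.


Re = rho * v * D / mu
Re = 1069 * 3.5 * 0.08 / 0.0026
Re = 299.32 / 0.0026
Re = 115123


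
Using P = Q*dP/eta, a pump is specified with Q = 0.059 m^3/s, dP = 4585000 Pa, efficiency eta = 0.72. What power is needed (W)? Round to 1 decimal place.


P = Q * dP / eta
P = 0.059 * 4585000 / 0.72
P = 270515.0 / 0.72
P = 375715.3 W


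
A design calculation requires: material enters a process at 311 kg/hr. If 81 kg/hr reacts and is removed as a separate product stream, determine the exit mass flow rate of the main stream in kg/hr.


Steady-state mass balance on the main outlet: F_out = F_in - F_removed
F_out = 311 - 81
F_out = 230 kg/hr


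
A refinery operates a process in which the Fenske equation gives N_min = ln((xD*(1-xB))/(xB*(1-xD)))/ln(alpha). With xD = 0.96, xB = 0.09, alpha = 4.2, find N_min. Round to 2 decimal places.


N_min = ln((xD*(1-xB))/(xB*(1-xD))) / ln(alpha)
Numerator inside ln: 0.8736 / 0.0036 = 242.666667
ln(242.666667) = 5.491689
ln(alpha) = ln(4.2) = 1.435085
N_min = 5.491689 / 1.435085 = 3.83


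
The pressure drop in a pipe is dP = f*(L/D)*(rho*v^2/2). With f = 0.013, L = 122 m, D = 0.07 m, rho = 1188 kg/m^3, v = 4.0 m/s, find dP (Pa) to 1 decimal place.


dP = f * (L/D) * (rho*v^2/2)
dP = 0.013 * (122/0.07) * (1188*4.0^2/2)
L/D = 1742.85714286
rho*v^2/2 = 1188*16.0/2 = 9504.0
dP = 0.013 * 1742.85714286 * 9504.0
dP = 215333.5 Pa


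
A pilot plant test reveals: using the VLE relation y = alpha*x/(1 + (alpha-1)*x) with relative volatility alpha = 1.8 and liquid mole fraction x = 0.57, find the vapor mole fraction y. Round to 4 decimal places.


y = alpha*x / (1 + (alpha-1)*x)
y = 1.8*0.57 / (1 + (1.8-1)*0.57)
y = 1.026 / (1 + 0.456)
y = 1.026 / 1.456
y = 0.7047


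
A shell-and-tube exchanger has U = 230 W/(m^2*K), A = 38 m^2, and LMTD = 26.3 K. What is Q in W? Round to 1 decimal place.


Q = U * A * LMTD
Q = 230 * 38 * 26.3
Q = 229862.0 W


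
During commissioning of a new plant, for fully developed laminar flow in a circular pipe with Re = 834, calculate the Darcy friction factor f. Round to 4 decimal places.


f = 64 / Re
f = 64 / 834
f = 0.0767


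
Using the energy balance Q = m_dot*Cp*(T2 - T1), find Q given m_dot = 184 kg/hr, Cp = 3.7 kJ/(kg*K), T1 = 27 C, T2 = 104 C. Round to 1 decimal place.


Q = m_dot * Cp * (T2 - T1)
Q = 184 * 3.7 * (104 - 27)
Q = 184 * 3.7 * 77
Q = 52421.6 kJ/hr


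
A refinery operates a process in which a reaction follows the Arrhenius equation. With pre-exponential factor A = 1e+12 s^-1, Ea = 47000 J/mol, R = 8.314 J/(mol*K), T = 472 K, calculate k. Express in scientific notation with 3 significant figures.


k = A * exp(-Ea/(R*T))
k = 1e+12 * exp(-47000 / (8.314 * 472))
k = 1e+12 * exp(-11.976939)
k = 6.29e+06


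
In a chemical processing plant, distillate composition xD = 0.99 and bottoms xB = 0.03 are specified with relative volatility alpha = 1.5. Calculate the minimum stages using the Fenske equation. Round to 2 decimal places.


N_min = ln((xD*(1-xB))/(xB*(1-xD))) / ln(alpha)
Numerator inside ln: 0.9603 / 0.0003 = 3201.0
ln(3201.0) = 8.071219
ln(alpha) = ln(1.5) = 0.405465
N_min = 8.071219 / 0.405465 = 19.91


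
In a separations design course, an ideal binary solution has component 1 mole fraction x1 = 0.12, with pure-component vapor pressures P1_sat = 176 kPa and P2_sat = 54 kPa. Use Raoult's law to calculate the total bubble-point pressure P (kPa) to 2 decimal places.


P = x1*P1_sat + x2*P2_sat
x2 = 1 - x1 = 1 - 0.12 = 0.88
P = 0.12*176 + 0.88*54
P = 21.12 + 47.52
P = 68.64 kPa


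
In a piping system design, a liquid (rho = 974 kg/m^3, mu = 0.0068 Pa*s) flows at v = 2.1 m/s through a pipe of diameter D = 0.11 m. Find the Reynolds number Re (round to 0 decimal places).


Re = rho * v * D / mu
Re = 974 * 2.1 * 0.11 / 0.0068
Re = 224.994 / 0.0068
Re = 33087


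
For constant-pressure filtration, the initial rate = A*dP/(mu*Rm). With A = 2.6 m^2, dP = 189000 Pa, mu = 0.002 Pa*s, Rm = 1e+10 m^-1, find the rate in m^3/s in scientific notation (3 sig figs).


rate = A * dP / (mu * Rm)
rate = 2.6 * 189000 / (0.002 * 1e+10)
rate = 491400.0 / 2.000e+07
rate = 2.46e-02 m^3/s


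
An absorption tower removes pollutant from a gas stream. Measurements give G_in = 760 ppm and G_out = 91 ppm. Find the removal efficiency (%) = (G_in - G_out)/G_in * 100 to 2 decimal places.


Efficiency = (G_in - G_out) / G_in * 100%
Efficiency = (760 - 91) / 760 * 100
Efficiency = 669 / 760 * 100
Efficiency = 88.03%


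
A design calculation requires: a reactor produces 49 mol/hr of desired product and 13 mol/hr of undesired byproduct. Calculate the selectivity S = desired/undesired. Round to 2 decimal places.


S = desired product rate / undesired product rate
S = 49 / 13
S = 3.77


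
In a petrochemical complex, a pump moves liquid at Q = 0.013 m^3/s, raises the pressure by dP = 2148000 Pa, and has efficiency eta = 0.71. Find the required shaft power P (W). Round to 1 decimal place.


P = Q * dP / eta
P = 0.013 * 2148000 / 0.71
P = 27924.0 / 0.71
P = 39329.6 W


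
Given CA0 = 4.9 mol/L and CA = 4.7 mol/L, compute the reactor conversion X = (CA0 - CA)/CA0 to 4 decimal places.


X = (CA0 - CA) / CA0
X = (4.9 - 4.7) / 4.9
X = 0.2 / 4.9
X = 0.0408


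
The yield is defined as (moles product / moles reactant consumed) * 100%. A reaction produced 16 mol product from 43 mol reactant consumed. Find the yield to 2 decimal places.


Yield = (moles product / moles consumed) * 100%
Yield = (16 / 43) * 100
Yield = 0.3721 * 100
Yield = 37.21%


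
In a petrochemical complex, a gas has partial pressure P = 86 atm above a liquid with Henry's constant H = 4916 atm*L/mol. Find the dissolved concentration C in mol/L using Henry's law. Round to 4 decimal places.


C = P / H
C = 86 / 4916
C = 0.0175 mol/L


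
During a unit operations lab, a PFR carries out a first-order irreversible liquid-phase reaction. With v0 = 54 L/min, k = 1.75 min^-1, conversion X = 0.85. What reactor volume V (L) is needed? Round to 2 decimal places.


V = (v0/k) * ln(1/(1-X))
V = (54/1.75) * ln(1/(1-0.85))
V = 30.857143 * ln(6.666667)
V = 30.857143 * 1.89712
V = 58.54 L


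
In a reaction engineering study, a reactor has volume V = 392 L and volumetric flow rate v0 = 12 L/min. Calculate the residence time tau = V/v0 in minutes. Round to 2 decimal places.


tau = V / v0
tau = 392 / 12
tau = 32.67 min


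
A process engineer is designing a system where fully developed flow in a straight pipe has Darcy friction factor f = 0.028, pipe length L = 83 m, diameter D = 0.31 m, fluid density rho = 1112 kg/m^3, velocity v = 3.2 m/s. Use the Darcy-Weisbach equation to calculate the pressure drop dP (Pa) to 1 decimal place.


dP = f * (L/D) * (rho*v^2/2)
dP = 0.028 * (83/0.31) * (1112*3.2^2/2)
L/D = 267.74193548
rho*v^2/2 = 1112*10.24/2 = 5693.44
dP = 0.028 * 267.74193548 * 5693.44
dP = 42682.4 Pa


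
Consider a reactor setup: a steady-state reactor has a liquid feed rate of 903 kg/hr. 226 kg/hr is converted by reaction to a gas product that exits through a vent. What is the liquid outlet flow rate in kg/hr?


Steady-state mass balance on the main outlet: F_out = F_in - F_removed
F_out = 903 - 226
F_out = 677 kg/hr


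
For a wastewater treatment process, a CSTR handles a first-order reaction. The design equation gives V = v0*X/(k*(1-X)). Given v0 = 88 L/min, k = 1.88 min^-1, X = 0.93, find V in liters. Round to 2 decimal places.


V = v0 * X / (k * (1 - X))
V = 88 * 0.93 / (1.88 * (1 - 0.93))
V = 81.84 / (1.88 * 0.07)
V = 81.84 / 0.1316
V = 621.88 L


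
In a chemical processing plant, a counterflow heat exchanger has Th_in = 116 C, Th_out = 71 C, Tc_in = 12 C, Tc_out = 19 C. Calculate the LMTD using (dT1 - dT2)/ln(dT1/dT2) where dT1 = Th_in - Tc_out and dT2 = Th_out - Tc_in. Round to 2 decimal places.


dT1 = Th_in - Tc_out = 116 - 19 = 97
dT2 = Th_out - Tc_in = 71 - 12 = 59
LMTD = (dT1 - dT2) / ln(dT1/dT2)
LMTD = (97 - 59) / ln(97/59)
LMTD = 76.43 K


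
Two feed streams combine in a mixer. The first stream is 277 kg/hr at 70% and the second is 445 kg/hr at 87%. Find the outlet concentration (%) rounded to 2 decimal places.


Mass balance on solute: F1*x1 + F2*x2 = F3*x3
F3 = F1 + F2 = 277 + 445 = 722 kg/hr
x3 = (F1*x1 + F2*x2)/F3
x3 = (277*0.7 + 445*0.87) / 722
x3 = 80.48%


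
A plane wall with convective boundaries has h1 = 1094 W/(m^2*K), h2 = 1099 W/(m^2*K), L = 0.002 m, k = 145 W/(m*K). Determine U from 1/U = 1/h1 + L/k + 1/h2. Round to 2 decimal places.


1/U = 1/h1 + L/k + 1/h2
1/U = 1/1094 + 0.002/145 + 1/1099
1/U = 0.0009140768 + 1.37931e-05 + 0.0009099181
1/U = 0.001837788
U = 544.13 W/(m^2*K)


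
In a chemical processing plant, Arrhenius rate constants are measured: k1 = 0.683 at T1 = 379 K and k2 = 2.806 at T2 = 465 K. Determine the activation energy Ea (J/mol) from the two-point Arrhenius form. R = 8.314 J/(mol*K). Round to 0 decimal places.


Ea = R * ln(k2/k1) / (1/T1 - 1/T2)
ln(k2/k1) = ln(2.806/0.683) = 1.4130204
1/T1 - 1/T2 = 1/379 - 1/465 = 0.000487984793
Ea = 8.314 * 1.4130204 / 0.000487984793
Ea = 24074 J/mol


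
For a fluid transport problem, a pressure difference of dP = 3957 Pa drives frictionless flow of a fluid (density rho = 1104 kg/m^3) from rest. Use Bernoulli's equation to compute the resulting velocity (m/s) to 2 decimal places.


v = sqrt(2*dP/rho)
v = sqrt(2*3957/1104)
v = sqrt(7.168478)
v = 2.68 m/s


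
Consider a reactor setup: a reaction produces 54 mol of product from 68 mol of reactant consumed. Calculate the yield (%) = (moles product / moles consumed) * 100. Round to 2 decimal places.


Yield = (moles product / moles consumed) * 100%
Yield = (54 / 68) * 100
Yield = 0.7941 * 100
Yield = 79.41%


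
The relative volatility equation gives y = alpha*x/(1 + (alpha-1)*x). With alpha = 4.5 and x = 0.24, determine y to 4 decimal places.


y = alpha*x / (1 + (alpha-1)*x)
y = 4.5*0.24 / (1 + (4.5-1)*0.24)
y = 1.08 / (1 + 0.84)
y = 1.08 / 1.84
y = 0.5870


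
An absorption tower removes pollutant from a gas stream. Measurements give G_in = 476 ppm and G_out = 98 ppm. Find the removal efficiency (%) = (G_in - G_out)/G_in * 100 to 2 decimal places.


Efficiency = (G_in - G_out) / G_in * 100%
Efficiency = (476 - 98) / 476 * 100
Efficiency = 378 / 476 * 100
Efficiency = 79.41%


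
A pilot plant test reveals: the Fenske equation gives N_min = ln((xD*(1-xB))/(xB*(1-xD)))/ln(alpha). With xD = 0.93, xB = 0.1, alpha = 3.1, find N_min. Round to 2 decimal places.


N_min = ln((xD*(1-xB))/(xB*(1-xD))) / ln(alpha)
Numerator inside ln: 0.837 / 0.007 = 119.571429
ln(119.571429) = 4.783914
ln(alpha) = ln(3.1) = 1.131402
N_min = 4.783914 / 1.131402 = 4.23


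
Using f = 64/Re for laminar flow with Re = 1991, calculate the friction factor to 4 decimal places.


f = 64 / Re
f = 64 / 1991
f = 0.0321


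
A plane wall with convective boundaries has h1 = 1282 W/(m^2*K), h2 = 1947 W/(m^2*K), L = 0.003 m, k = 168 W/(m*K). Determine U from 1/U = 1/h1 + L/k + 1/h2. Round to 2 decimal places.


1/U = 1/h1 + L/k + 1/h2
1/U = 1/1282 + 0.003/168 + 1/1947
1/U = 0.0007800312 + 1.78571e-05 + 0.0005136107
1/U = 0.001311499
U = 762.49 W/(m^2*K)


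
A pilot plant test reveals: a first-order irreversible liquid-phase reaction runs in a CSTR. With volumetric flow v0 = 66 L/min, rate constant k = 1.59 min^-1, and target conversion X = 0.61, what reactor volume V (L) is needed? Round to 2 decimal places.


V = v0 * X / (k * (1 - X))
V = 66 * 0.61 / (1.59 * (1 - 0.61))
V = 40.26 / (1.59 * 0.39)
V = 40.26 / 0.6201
V = 64.93 L


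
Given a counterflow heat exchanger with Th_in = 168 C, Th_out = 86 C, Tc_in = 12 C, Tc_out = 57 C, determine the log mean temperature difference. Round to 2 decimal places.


dT1 = Th_in - Tc_out = 168 - 57 = 111
dT2 = Th_out - Tc_in = 86 - 12 = 74
LMTD = (dT1 - dT2) / ln(dT1/dT2)
LMTD = (111 - 74) / ln(111/74)
LMTD = 91.25 K


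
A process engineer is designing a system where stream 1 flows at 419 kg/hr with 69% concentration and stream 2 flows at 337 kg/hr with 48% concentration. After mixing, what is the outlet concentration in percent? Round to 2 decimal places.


Mass balance on solute: F1*x1 + F2*x2 = F3*x3
F3 = F1 + F2 = 419 + 337 = 756 kg/hr
x3 = (F1*x1 + F2*x2)/F3
x3 = (419*0.69 + 337*0.48) / 756
x3 = 59.64%


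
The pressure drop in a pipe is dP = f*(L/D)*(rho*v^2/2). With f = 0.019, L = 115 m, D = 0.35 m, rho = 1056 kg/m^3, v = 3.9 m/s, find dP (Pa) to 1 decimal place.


dP = f * (L/D) * (rho*v^2/2)
dP = 0.019 * (115/0.35) * (1056*3.9^2/2)
L/D = 328.57142857
rho*v^2/2 = 1056*15.21/2 = 8030.88
dP = 0.019 * 328.57142857 * 8030.88
dP = 50135.6 Pa


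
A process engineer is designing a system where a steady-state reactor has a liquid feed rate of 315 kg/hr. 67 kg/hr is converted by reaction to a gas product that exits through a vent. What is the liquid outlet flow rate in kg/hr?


Steady-state mass balance on the main outlet: F_out = F_in - F_removed
F_out = 315 - 67
F_out = 248 kg/hr


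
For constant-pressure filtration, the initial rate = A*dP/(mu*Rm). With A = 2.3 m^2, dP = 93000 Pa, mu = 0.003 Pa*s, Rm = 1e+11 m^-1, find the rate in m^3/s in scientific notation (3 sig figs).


rate = A * dP / (mu * Rm)
rate = 2.3 * 93000 / (0.003 * 1e+11)
rate = 213900.0 / 3.000e+08
rate = 7.13e-04 m^3/s


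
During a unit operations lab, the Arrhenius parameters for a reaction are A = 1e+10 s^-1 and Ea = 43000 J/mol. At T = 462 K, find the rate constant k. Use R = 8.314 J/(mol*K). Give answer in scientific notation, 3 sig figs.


k = A * exp(-Ea/(R*T))
k = 1e+10 * exp(-43000 / (8.314 * 462))
k = 1e+10 * exp(-11.194803)
k = 1.37e+05


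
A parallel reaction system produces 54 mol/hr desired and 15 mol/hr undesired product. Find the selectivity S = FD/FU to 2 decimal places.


S = desired product rate / undesired product rate
S = 54 / 15
S = 3.60


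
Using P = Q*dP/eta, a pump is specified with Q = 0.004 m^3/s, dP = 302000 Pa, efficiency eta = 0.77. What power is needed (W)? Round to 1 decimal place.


P = Q * dP / eta
P = 0.004 * 302000 / 0.77
P = 1208.0 / 0.77
P = 1568.8 W


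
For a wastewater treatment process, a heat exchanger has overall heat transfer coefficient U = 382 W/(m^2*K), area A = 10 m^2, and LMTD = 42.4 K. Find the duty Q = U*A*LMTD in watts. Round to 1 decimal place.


Q = U * A * LMTD
Q = 382 * 10 * 42.4
Q = 161968.0 W


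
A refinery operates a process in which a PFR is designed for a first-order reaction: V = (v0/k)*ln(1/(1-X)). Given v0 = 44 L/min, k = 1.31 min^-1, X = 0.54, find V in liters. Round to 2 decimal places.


V = (v0/k) * ln(1/(1-X))
V = (44/1.31) * ln(1/(1-0.54))
V = 33.587786 * ln(2.173913)
V = 33.587786 * 0.776529
V = 26.08 L


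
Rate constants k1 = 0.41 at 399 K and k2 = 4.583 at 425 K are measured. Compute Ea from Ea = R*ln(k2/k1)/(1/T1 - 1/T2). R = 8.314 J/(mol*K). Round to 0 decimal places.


Ea = R * ln(k2/k1) / (1/T1 - 1/T2)
ln(k2/k1) = ln(4.583/0.41) = 2.4139519
1/T1 - 1/T2 = 1/399 - 1/425 = 0.000153324488
Ea = 8.314 * 2.4139519 / 0.000153324488
Ea = 130896 J/mol


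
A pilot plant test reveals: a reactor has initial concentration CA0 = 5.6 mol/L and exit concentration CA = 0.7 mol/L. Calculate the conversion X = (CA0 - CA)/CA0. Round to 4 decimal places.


X = (CA0 - CA) / CA0
X = (5.6 - 0.7) / 5.6
X = 4.9 / 5.6
X = 0.8750


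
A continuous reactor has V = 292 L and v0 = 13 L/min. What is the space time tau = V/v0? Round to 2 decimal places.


tau = V / v0
tau = 292 / 13
tau = 22.46 min


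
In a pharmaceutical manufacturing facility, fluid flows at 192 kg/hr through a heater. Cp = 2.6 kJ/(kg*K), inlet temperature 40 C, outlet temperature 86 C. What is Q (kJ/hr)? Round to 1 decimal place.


Q = m_dot * Cp * (T2 - T1)
Q = 192 * 2.6 * (86 - 40)
Q = 192 * 2.6 * 46
Q = 22963.2 kJ/hr


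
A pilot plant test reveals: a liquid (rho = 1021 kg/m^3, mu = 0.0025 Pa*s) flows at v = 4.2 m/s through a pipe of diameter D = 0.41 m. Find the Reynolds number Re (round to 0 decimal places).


Re = rho * v * D / mu
Re = 1021 * 4.2 * 0.41 / 0.0025
Re = 1758.162 / 0.0025
Re = 703265


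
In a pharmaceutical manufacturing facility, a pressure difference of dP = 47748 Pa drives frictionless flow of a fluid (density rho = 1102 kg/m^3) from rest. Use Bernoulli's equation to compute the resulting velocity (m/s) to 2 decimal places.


v = sqrt(2*dP/rho)
v = sqrt(2*47748/1102)
v = sqrt(86.656987)
v = 9.31 m/s


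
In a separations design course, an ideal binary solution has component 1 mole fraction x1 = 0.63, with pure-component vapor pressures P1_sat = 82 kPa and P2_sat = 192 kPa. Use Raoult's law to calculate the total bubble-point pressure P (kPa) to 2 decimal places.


P = x1*P1_sat + x2*P2_sat
x2 = 1 - x1 = 1 - 0.63 = 0.37
P = 0.63*82 + 0.37*192
P = 51.66 + 71.04
P = 122.70 kPa


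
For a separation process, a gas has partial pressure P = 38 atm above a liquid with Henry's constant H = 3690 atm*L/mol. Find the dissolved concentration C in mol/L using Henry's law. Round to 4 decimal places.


C = P / H
C = 38 / 3690
C = 0.0103 mol/L


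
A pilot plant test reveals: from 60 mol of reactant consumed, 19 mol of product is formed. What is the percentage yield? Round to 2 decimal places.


Yield = (moles product / moles consumed) * 100%
Yield = (19 / 60) * 100
Yield = 0.3167 * 100
Yield = 31.67%


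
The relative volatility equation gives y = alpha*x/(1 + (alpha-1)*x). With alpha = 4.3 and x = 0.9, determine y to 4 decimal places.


y = alpha*x / (1 + (alpha-1)*x)
y = 4.3*0.9 / (1 + (4.3-1)*0.9)
y = 3.87 / (1 + 2.97)
y = 3.87 / 3.97
y = 0.9748


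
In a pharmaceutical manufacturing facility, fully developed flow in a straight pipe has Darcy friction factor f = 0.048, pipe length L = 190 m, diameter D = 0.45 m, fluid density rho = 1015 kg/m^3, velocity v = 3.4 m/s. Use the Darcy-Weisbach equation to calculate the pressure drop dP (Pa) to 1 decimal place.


dP = f * (L/D) * (rho*v^2/2)
dP = 0.048 * (190/0.45) * (1015*3.4^2/2)
L/D = 422.22222222
rho*v^2/2 = 1015*11.56/2 = 5866.7
dP = 0.048 * 422.22222222 * 5866.7
dP = 118898.5 Pa


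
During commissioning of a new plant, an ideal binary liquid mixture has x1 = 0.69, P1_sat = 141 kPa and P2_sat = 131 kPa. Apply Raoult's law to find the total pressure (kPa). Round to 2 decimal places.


P = x1*P1_sat + x2*P2_sat
x2 = 1 - x1 = 1 - 0.69 = 0.31
P = 0.69*141 + 0.31*131
P = 97.29 + 40.61
P = 137.90 kPa


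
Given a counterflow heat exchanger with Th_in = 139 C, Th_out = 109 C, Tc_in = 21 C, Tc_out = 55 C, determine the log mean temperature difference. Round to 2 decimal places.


dT1 = Th_in - Tc_out = 139 - 55 = 84
dT2 = Th_out - Tc_in = 109 - 21 = 88
LMTD = (dT1 - dT2) / ln(dT1/dT2)
LMTD = (84 - 88) / ln(84/88)
LMTD = 85.98 K


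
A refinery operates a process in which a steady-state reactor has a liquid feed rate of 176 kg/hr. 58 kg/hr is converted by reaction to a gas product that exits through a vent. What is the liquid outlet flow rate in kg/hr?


Steady-state mass balance on the main outlet: F_out = F_in - F_removed
F_out = 176 - 58
F_out = 118 kg/hr


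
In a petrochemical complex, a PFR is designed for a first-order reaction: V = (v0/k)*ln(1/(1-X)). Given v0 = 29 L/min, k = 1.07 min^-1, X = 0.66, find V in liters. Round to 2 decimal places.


V = (v0/k) * ln(1/(1-X))
V = (29/1.07) * ln(1/(1-0.66))
V = 27.102804 * ln(2.941176)
V = 27.102804 * 1.07881
V = 29.24 L


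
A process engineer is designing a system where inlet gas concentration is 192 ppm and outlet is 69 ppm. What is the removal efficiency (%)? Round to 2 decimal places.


Efficiency = (G_in - G_out) / G_in * 100%
Efficiency = (192 - 69) / 192 * 100
Efficiency = 123 / 192 * 100
Efficiency = 64.06%


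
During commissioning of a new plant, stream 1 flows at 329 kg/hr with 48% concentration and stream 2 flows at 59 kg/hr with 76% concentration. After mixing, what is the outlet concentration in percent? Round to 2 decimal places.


Mass balance on solute: F1*x1 + F2*x2 = F3*x3
F3 = F1 + F2 = 329 + 59 = 388 kg/hr
x3 = (F1*x1 + F2*x2)/F3
x3 = (329*0.48 + 59*0.76) / 388
x3 = 52.26%


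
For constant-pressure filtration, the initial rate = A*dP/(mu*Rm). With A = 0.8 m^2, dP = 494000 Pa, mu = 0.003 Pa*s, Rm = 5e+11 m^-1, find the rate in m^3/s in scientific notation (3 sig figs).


rate = A * dP / (mu * Rm)
rate = 0.8 * 494000 / (0.003 * 5e+11)
rate = 395200.0 / 1.500e+09
rate = 2.63e-04 m^3/s


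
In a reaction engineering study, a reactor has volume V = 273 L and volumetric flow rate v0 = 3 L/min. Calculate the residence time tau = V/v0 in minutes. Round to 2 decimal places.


tau = V / v0
tau = 273 / 3
tau = 91.00 min


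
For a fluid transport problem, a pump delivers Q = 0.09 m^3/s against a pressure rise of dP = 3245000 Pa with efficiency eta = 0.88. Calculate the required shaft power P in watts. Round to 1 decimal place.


P = Q * dP / eta
P = 0.09 * 3245000 / 0.88
P = 292050.0 / 0.88
P = 331875.0 W


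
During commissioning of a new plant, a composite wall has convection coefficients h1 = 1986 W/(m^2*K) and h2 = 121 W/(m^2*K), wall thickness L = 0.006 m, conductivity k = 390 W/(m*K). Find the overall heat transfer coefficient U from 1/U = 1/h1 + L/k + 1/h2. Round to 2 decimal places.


1/U = 1/h1 + L/k + 1/h2
1/U = 1/1986 + 0.006/390 + 1/121
1/U = 0.0005035247 + 1.53846e-05 + 0.0082644628
1/U = 0.0087833721
U = 113.85 W/(m^2*K)


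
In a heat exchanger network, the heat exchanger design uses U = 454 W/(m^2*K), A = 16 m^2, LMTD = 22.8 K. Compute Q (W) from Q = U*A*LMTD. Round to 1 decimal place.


Q = U * A * LMTD
Q = 454 * 16 * 22.8
Q = 165619.2 W


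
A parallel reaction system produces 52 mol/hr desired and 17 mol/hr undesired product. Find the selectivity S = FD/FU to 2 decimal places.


S = desired product rate / undesired product rate
S = 52 / 17
S = 3.06


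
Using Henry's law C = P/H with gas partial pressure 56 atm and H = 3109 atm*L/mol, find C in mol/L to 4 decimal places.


C = P / H
C = 56 / 3109
C = 0.0180 mol/L


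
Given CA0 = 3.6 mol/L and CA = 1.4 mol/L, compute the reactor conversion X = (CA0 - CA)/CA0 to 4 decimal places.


X = (CA0 - CA) / CA0
X = (3.6 - 1.4) / 3.6
X = 2.2 / 3.6
X = 0.6111


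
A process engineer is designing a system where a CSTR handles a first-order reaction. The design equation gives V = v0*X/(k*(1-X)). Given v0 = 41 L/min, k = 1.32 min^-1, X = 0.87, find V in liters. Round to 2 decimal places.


V = v0 * X / (k * (1 - X))
V = 41 * 0.87 / (1.32 * (1 - 0.87))
V = 35.67 / (1.32 * 0.13)
V = 35.67 / 0.1716
V = 207.87 L


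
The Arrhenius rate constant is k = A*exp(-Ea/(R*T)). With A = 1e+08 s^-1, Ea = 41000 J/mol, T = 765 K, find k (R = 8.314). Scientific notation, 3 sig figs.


k = A * exp(-Ea/(R*T))
k = 1e+08 * exp(-41000 / (8.314 * 765))
k = 1e+08 * exp(-6.446328)
k = 1.59e+05


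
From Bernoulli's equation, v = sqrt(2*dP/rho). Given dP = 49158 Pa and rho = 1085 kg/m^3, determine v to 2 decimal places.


v = sqrt(2*dP/rho)
v = sqrt(2*49158/1085)
v = sqrt(90.613825)
v = 9.52 m/s


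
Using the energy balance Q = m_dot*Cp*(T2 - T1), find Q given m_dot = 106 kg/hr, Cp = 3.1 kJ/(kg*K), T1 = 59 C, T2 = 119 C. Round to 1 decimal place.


Q = m_dot * Cp * (T2 - T1)
Q = 106 * 3.1 * (119 - 59)
Q = 106 * 3.1 * 60
Q = 19716.0 kJ/hr


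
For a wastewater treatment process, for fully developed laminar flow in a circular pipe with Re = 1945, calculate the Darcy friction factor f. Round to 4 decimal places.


f = 64 / Re
f = 64 / 1945
f = 0.0329


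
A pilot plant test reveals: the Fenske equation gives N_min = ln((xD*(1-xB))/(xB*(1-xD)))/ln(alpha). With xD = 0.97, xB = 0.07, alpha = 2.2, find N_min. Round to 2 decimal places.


N_min = ln((xD*(1-xB))/(xB*(1-xD))) / ln(alpha)
Numerator inside ln: 0.9021 / 0.0021 = 429.571429
ln(429.571429) = 6.062788
ln(alpha) = ln(2.2) = 0.788457
N_min = 6.062788 / 0.788457 = 7.69


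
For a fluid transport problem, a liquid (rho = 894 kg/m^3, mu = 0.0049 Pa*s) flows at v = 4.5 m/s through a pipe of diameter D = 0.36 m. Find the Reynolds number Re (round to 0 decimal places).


Re = rho * v * D / mu
Re = 894 * 4.5 * 0.36 / 0.0049
Re = 1448.28 / 0.0049
Re = 295567


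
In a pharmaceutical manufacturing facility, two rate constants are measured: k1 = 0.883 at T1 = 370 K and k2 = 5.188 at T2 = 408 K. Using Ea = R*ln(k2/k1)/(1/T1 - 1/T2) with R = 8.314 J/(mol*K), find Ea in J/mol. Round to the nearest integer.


Ea = R * ln(k2/k1) / (1/T1 - 1/T2)
ln(k2/k1) = ln(5.188/0.883) = 1.7707783
1/T1 - 1/T2 = 1/370 - 1/408 = 0.000251722311
Ea = 8.314 * 1.7707783 / 0.000251722311
Ea = 58486 J/mol


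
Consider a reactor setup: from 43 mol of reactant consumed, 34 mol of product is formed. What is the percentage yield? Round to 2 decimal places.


Yield = (moles product / moles consumed) * 100%
Yield = (34 / 43) * 100
Yield = 0.7907 * 100
Yield = 79.07%


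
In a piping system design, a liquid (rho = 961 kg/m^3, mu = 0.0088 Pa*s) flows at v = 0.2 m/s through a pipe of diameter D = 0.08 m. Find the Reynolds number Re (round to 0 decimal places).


Re = rho * v * D / mu
Re = 961 * 0.2 * 0.08 / 0.0088
Re = 15.376 / 0.0088
Re = 1747


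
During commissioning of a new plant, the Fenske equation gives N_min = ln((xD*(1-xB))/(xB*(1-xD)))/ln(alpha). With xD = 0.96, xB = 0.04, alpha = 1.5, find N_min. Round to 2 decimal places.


N_min = ln((xD*(1-xB))/(xB*(1-xD))) / ln(alpha)
Numerator inside ln: 0.9216 / 0.0016 = 576.0
ln(576.0) = 6.356108
ln(alpha) = ln(1.5) = 0.405465
N_min = 6.356108 / 0.405465 = 15.68


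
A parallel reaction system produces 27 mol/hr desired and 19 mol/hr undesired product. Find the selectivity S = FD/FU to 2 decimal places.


S = desired product rate / undesired product rate
S = 27 / 19
S = 1.42


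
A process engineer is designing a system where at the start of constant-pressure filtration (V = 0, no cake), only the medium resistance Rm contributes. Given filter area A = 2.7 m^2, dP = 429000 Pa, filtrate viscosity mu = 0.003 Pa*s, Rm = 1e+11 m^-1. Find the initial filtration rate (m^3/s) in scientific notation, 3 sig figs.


rate = A * dP / (mu * Rm)
rate = 2.7 * 429000 / (0.003 * 1e+11)
rate = 1158300.0 / 3.000e+08
rate = 3.86e-03 m^3/s


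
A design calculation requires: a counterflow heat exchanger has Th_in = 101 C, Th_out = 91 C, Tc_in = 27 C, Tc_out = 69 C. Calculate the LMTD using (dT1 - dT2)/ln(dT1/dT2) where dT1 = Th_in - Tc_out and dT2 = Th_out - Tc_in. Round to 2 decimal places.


dT1 = Th_in - Tc_out = 101 - 69 = 32
dT2 = Th_out - Tc_in = 91 - 27 = 64
LMTD = (dT1 - dT2) / ln(dT1/dT2)
LMTD = (32 - 64) / ln(32/64)
LMTD = 46.17 K


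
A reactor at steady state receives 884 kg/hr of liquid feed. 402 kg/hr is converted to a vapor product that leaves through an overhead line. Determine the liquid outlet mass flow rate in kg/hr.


Steady-state mass balance on the main outlet: F_out = F_in - F_removed
F_out = 884 - 402
F_out = 482 kg/hr


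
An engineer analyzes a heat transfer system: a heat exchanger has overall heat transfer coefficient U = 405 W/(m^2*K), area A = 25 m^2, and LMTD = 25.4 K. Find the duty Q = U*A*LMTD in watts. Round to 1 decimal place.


Q = U * A * LMTD
Q = 405 * 25 * 25.4
Q = 257175.0 W


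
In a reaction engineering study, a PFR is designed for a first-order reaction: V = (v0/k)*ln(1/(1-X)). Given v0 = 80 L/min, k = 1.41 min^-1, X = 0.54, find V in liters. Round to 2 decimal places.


V = (v0/k) * ln(1/(1-X))
V = (80/1.41) * ln(1/(1-0.54))
V = 56.737589 * ln(2.173913)
V = 56.737589 * 0.776529
V = 44.06 L


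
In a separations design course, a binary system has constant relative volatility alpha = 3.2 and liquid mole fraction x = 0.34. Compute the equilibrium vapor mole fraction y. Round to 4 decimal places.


y = alpha*x / (1 + (alpha-1)*x)
y = 3.2*0.34 / (1 + (3.2-1)*0.34)
y = 1.088 / (1 + 0.748)
y = 1.088 / 1.748
y = 0.6224
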